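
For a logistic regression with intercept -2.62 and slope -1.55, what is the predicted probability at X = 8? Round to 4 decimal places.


z = -2.62 + -1.55 * 8 = -15.0200.
Sigmoid: P = 1 / (1 + exp(15.0200)) = 0.0000.

0.0000


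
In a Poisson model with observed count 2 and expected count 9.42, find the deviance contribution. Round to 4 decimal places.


First: ln(2/9.42) = -1.549688.
Then: 2 * -1.549688 = -3.099376.
y - mu = 2 - 9.42 = -7.42.
D = 2(-3.099376 - -7.42) = 8.641248, which rounds to 8.6412.

8.6412


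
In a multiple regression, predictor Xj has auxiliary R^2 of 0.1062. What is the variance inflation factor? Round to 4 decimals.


Denominator: 1 - 0.1062 = 0.8938.
VIF = 1 / 0.8938 = 1.1188.

1.1188


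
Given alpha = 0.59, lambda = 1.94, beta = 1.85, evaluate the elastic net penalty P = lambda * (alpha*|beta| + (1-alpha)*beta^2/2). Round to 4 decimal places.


L1 component = 0.59 * |1.85| = 1.0915.
L2 component = 0.41 * 1.85^2 / 2 = 0.7016.
Penalty = 1.94 * (1.0915 + 0.7016) = 1.94 * 1.7931 = 3.4786.

3.4786


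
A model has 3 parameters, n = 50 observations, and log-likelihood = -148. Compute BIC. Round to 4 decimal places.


ln(50) = 3.912023.
k * ln(n) = 3 * 3.912023 = 11.736069.
-2L = 296.
BIC = 11.736069 + 296 = 307.736069, which rounds to 307.7361.

307.7361


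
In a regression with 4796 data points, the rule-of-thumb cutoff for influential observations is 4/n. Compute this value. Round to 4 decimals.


Cook's distance cutoff = 4/n = 4/4796.
= 0.0008.

0.0008


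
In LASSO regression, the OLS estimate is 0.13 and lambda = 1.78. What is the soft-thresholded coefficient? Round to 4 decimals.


Absolute value: |0.13| = 0.13.
Compare to lambda = 1.78.
Since |beta| <= lambda, the coefficient is set to 0.

0.0000


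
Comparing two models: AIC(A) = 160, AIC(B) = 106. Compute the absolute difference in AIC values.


Compute |160 - 106| = 54.
Model B has the smaller AIC.

54


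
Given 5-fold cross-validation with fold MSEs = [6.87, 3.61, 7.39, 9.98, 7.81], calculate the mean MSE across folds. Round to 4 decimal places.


Total MSE across folds = 35.6600.
CV-MSE = 35.6600/5 = 7.1320.

7.1320


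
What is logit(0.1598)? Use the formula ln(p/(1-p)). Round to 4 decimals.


Compute the odds: 0.1598/0.8402 = 0.1902.
Take the natural log: ln(0.1902) = -1.6597.

-1.6597


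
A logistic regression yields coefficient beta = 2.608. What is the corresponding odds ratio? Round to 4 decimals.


exp(2.608) = 13.5719.
So the odds ratio is 13.5719.

13.5719


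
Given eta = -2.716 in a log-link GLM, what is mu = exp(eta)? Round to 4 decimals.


The inverse log link gives:
mu = exp(-2.716) = 0.0661.

0.0661


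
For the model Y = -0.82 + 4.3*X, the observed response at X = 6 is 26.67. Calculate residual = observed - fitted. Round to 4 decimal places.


Compute yhat = -0.82 + (4.3)(6) = 24.9800.
Residual = actual - predicted = 26.67 - 24.9800 = 1.6900.

1.6900


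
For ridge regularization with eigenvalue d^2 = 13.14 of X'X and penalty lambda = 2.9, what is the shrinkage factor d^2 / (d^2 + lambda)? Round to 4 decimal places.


d^2 + lambda = 13.14 + 2.9 = 16.0400.
Shrinkage factor = 13.14/16.0400 = 0.8192.

0.8192


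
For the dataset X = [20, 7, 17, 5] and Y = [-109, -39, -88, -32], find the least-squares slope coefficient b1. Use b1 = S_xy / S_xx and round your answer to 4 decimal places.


The sample means are xbar = 12.2500 and ybar = -67.0000.
Compute S_xx = 162.7500 and S_xy = -826.0000.
Slope b1 = S_xy / S_xx = -826.0000 / 162.7500 = -5.0753.

-5.0753


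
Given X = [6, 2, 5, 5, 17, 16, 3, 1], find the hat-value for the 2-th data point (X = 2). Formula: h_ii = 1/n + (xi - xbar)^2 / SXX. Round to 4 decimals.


Compute xbar = 6.8750 with n = 8 observations.
SXX = 266.8750.
Leverage = 1/8 + (2 - 6.8750)^2/266.8750 = 0.2141.

0.2141


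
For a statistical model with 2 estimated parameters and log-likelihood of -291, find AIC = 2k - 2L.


AIC = 2k - 2*loglik = 2(2) - 2(-291).
= 4 + 582 = 586.

586


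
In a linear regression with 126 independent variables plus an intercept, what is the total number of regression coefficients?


Each predictor gets one coefficient, plus one intercept.
Total parameters = 126 + 1 = 127.

127


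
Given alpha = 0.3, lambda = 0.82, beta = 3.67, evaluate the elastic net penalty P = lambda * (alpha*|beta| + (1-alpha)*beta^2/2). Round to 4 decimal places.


L1 component = 0.3 * |3.67| = 1.1010.
L2 component = 0.7 * 3.67^2 / 2 = 4.7141.
Penalty = 0.82 * (1.1010 + 4.7141) = 0.82 * 5.8151 = 4.7684.

4.7684


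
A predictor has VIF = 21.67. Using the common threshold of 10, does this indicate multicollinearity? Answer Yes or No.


The threshold is 10.
VIF = 21.67 is >= 10.
Multicollinearity indication: Yes.

Yes


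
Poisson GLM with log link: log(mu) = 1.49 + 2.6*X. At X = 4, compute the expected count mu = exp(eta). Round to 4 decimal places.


eta = 1.49 + 2.6 * 4 = 11.8900.
mu = exp(11.8900) = 145801.2978.

145801.2978


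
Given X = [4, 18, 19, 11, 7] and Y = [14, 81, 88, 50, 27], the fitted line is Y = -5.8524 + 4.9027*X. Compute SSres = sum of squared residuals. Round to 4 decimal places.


Compute predicted values, then residuals = yi - yhat_i.
Residuals: [0.2416, -1.3962, 0.7011, 1.9227, -1.4665].
SSres = sum(residual^2) = 8.3467.

8.3467


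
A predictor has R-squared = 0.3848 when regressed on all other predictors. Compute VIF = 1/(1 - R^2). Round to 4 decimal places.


Denominator: 1 - 0.3848 = 0.6152.
VIF = 1 / 0.6152 = 1.6255.

1.6255


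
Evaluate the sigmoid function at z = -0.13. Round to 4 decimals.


First, exp(0.1300) = 1.1388.
Then sigma(z) = 1/(1 + 1.1388) = 0.4675.

0.4675


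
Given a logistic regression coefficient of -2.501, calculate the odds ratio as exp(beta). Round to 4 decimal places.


The odds ratio is computed as:
OR = e^(-2.501) = 0.0820.

0.0820


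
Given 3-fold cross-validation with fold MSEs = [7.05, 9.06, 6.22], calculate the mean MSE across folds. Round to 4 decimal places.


Add all fold MSEs: 22.3300.
Divide by k = 3: 22.3300/3 = 7.4433.

7.4433


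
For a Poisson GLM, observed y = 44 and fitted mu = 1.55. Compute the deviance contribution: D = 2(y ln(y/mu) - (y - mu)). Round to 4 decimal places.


Compute y*ln(y/mu) = 44*ln(44/1.55) = 44*3.345935 = 147.221140.
y - mu = 42.45.
D = 2*(147.221140 - (42.45)) = 209.542280, which rounds to 209.5423.

209.5423


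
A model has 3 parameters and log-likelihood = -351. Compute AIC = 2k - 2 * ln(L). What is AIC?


Compute:
2k = 2*3 = 6.
-2*loglik = -2*(-351) = 702.
AIC = 6 + 702 = 708.

708


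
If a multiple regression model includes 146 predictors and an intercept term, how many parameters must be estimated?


Total coefficients = number of predictors + 1 (for the intercept).
= 146 + 1 = 147.

147


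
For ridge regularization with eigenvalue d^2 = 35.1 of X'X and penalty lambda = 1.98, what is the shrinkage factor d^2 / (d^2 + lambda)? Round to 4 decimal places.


d^2 + lambda = 35.1 + 1.98 = 37.0800.
Shrinkage factor = 35.1/37.0800 = 0.9466.

0.9466


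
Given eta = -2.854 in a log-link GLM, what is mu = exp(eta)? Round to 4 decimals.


mu = exp(eta) = exp(-2.854).
= 0.0576.

0.0576


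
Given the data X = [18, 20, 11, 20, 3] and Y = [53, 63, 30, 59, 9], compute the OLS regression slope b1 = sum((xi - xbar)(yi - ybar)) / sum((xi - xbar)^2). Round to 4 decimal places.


First compute the means: xbar = 14.4000, ybar = 42.8000.
Then S_xx = sum((xi - xbar)^2) = 217.2000.
S_xy = sum((xi - xbar)(yi - ybar)) = 669.4000.
b1 = S_xy / S_xx = 669.4000 / 217.2000 = 3.0820.

3.0820


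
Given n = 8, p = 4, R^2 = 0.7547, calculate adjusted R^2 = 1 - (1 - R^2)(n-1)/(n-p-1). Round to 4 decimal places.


Plug in: Adj R^2 = 1 - (1 - 0.7547) * 7/3.
= 1 - 0.2453 * 7/3
= 1 - 1.7171 / 3
= 1 - 0.5724 = 0.4276.

0.4276


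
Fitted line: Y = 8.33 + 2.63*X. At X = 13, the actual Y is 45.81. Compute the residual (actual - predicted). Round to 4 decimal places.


Fitted value at X = 13 is yhat = 8.33 + 2.63*13 = 42.5200.
Residual = 45.81 - 42.5200 = 3.2900.

3.2900


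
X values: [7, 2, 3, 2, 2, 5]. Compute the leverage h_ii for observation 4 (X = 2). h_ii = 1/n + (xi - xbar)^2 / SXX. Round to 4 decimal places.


Mean of X: xbar = 3.5000.
SXX = 21.5000.
For X = 2: h = 1/6 + (2 - 3.5000)^2/21.5000 = 0.2713.

0.2713


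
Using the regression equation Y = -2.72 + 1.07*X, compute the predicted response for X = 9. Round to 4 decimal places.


Plug X = 9 into Y = -2.72 + 1.07*X:
Y = -2.72 + 9.6300 = 6.9100.

6.9100


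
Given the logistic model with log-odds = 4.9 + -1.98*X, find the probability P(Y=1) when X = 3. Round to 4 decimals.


Compute z = 4.9 + (-1.98)(3) = -1.0400.
exp(-z) = 2.8292.
P = 1/(1 + 2.8292) = 0.2611.

0.2611


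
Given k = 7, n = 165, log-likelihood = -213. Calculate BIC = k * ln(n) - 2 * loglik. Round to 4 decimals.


ln(165) = 5.105945.
k * ln(n) = 7 * 5.105945 = 35.741615.
-2L = 426.
BIC = 35.741615 + 426 = 461.741615, which rounds to 461.7416.

461.7416


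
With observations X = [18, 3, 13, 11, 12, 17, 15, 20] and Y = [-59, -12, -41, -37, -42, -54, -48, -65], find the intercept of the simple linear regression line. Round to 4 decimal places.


Compute b1 = -3.0747 from the OLS formula.
With xbar = 13.6250 and ybar = -44.7500, the intercept is:
b0 = -44.7500 - -3.0747 * 13.6250 = -2.8577.

-2.8577


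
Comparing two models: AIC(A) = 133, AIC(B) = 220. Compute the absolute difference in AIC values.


Absolute difference = |133 - 220| = 87.
The model with lower AIC (A) is preferred.

87


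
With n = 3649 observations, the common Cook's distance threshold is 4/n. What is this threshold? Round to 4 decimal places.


The threshold is 4/n.
4/3649 = 0.0011.

0.0011


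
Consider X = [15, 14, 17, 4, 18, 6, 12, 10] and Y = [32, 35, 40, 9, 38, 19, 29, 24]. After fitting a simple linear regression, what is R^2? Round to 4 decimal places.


After computing the OLS fit (b0=3.9803, b1=2.0225):
SSres = 39.4101, SStot = 767.5000.
R^2 = 1 - 39.4101/767.5000 = 0.9487.

0.9487


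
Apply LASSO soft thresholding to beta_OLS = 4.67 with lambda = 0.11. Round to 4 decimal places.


|beta_OLS| = 4.67.
lambda = 0.11.
Since |beta| > lambda, coefficient = sign(beta)*(|beta| - lambda) = 4.5600.
Result = 4.5600.

4.5600


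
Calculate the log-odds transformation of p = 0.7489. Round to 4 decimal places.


Compute the odds: 0.7489/0.2511 = 2.9825.
Take the natural log: ln(2.9825) = 1.0928.

1.0928


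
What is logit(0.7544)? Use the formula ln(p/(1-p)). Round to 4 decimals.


Compute the odds: 0.7544/0.2456 = 3.0717.
Take the natural log: ln(3.0717) = 1.1222.

1.1222


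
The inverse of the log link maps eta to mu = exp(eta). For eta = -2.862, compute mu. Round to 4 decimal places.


Apply the inverse link:
mu = e^-2.862 = 0.0572.

0.0572


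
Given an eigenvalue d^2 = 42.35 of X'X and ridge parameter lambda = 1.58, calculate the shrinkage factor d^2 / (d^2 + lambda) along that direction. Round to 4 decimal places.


Compute the denominator: 42.35 + 1.58 = 43.9300.
Shrinkage factor = 42.35 / 43.9300 = 0.9640.

0.9640


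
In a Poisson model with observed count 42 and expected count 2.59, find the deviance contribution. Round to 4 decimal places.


Compute y*ln(y/mu) = 42*ln(42/2.59) = 42*2.786012 = 117.012504.
y - mu = 39.41.
D = 2*(117.012504 - (39.41)) = 155.205008, which rounds to 155.2050.

155.2050


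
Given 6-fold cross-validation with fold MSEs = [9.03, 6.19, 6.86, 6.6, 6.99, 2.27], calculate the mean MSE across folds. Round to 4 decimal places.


Add all fold MSEs: 37.9400.
Divide by k = 6: 37.9400/6 = 6.3233.

6.3233


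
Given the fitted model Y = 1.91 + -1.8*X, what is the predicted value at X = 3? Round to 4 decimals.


Substitute X = 3 into the equation:
Y = 1.91 + -1.8 * 3 = 1.91 + -5.4000 = -3.4900.

-3.4900


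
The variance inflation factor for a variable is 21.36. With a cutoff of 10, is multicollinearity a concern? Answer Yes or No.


Compare VIF = 21.36 to the threshold of 10.
21.36 >= 10, so the answer is Yes.

Yes


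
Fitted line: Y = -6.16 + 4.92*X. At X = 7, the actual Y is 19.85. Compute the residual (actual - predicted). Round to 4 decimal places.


Compute yhat = -6.16 + (4.92)(7) = 28.2800.
Residual = actual - predicted = 19.85 - 28.2800 = -8.4300.

-8.4300


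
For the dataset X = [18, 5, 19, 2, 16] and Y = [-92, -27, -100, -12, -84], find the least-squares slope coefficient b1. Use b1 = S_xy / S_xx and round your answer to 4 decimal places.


The sample means are xbar = 12.0000 and ybar = -63.0000.
Compute S_xx = 250.0000 and S_xy = -1279.0000.
Slope b1 = S_xy / S_xx = -1279.0000 / 250.0000 = -5.1160.

-5.1160


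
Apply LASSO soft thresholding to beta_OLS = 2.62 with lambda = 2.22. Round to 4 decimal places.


|beta_OLS| = 2.62.
lambda = 2.22.
Since |beta| > lambda, coefficient = sign(beta)*(|beta| - lambda) = 0.4000.
Result = 0.4000.

0.4000


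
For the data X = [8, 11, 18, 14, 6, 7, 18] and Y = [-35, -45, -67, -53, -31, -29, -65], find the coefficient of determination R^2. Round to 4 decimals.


Fit the OLS line: b0 = -10.1732, b1 = -3.0950.
SSres = 16.0447.
SStot = 1485.7143.
R^2 = 1 - 16.0447/1485.7143 = 0.9892.

0.9892


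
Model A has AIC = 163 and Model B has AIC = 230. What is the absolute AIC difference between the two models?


Absolute difference = |163 - 230| = 67.
The model with lower AIC (A) is preferred.

67


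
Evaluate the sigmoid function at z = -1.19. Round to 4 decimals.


exp(1.1900) = 3.2871.
1 + exp(-z) = 4.2871.
sigmoid = 1/4.2871 = 0.2333.

0.2333


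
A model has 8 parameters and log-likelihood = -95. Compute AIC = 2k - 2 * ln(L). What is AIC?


AIC = 2k - 2*loglik = 2(8) - 2(-95).
= 16 + 190 = 206.

206


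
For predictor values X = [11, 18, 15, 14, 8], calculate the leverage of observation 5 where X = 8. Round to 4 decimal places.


Mean of X: xbar = 13.2000.
SXX = 58.8000.
For X = 8: h = 1/5 + (8 - 13.2000)^2/58.8000 = 0.6599.

0.6599


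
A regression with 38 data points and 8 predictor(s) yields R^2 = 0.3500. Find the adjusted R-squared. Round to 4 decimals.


Adjusted R^2 = 1 - (1 - R^2) * (n-1)/(n-p-1).
(1 - R^2) = 0.6500.
(n-1)/(n-p-1) = 37/29.
(1 - R^2) * (n-1) = 0.6500 * 37 = 24.0500.
Divide by (n-p-1): 24.0500 / 29 = 0.8293.
Adj R^2 = 1 - 0.8293 = 0.1707.

0.1707


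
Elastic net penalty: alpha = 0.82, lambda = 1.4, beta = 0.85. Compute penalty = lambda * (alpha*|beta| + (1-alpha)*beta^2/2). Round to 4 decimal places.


alpha * |beta| = 0.82 * 0.85 = 0.6970.
(1-alpha) * beta^2/2 = 0.18 * 0.7225/2 = 0.0650.
Total = 1.4 * (0.6970 + 0.0650) = 1.0668.

1.0668


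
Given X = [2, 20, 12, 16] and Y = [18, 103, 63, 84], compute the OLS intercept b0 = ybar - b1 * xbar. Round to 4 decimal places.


The slope is b1 = 4.7263.
Sample means are xbar = 12.5000 and ybar = 67.0000.
Intercept: b0 = 67.0000 - (4.7263)(12.5000) = 7.9218.

7.9218


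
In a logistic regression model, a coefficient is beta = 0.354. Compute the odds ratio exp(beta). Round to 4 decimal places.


The odds ratio is computed as:
OR = e^(0.354) = 1.4248.

1.4248


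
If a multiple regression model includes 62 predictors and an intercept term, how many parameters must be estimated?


Total coefficients = number of predictors + 1 (for the intercept).
= 62 + 1 = 63.

63


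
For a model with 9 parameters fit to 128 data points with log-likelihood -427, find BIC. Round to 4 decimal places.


Compute k*ln(n) = 9*ln(128) = 9*4.852030 = 43.668270.
Then -2*loglik = 854.
BIC = 43.668270 + 854 = 897.668270, which rounds to 897.6683.

897.6683


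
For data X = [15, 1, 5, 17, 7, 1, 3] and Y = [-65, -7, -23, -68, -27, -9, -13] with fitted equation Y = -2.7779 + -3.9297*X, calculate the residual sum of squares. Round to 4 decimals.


Compute predicted values, then residuals = yi - yhat_i.
Residuals: [-3.2766, -0.2924, -0.5736, 1.5828, 3.2858, -2.2924, 1.5670].
SSres = sum(residual^2) = 32.1629.

32.1629


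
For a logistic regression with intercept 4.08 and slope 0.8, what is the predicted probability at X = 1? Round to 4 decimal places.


Compute z = 4.08 + (0.8)(1) = 4.8800.
exp(-z) = 0.0076.
P = 1/(1 + 0.0076) = 0.9925.

0.9925


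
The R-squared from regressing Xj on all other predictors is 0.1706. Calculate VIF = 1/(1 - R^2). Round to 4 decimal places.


Denominator: 1 - 0.1706 = 0.8294.
VIF = 1 / 0.8294 = 1.2057.

1.2057


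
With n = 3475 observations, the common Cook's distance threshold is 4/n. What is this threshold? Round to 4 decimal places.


Cook's distance cutoff = 4/n = 4/3475.
= 0.0012.

0.0012


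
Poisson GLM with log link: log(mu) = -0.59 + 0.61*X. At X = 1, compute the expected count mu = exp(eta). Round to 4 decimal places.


Compute eta = -0.59 + 0.61 * 1 = 0.0200.
Apply inverse link: mu = e^0.0200 = 1.0202.

1.0202


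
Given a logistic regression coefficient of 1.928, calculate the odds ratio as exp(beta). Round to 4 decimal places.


Odds ratio = exp(beta) = exp(1.928).
= 6.8757.

6.8757


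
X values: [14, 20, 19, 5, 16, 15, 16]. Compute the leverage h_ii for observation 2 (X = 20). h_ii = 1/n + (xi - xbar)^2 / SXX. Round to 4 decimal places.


Compute xbar = 15.0000 with n = 7 observations.
SXX = 144.0000.
Leverage = 1/7 + (20 - 15.0000)^2/144.0000 = 0.3165.

0.3165


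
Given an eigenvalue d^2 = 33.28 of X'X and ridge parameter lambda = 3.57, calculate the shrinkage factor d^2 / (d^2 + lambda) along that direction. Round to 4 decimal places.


Compute the denominator: 33.28 + 3.57 = 36.8500.
Shrinkage factor = 33.28 / 36.8500 = 0.9031.

0.9031


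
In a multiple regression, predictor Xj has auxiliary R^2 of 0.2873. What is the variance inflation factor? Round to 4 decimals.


Denominator: 1 - 0.2873 = 0.7127.
VIF = 1 / 0.7127 = 1.4031.

1.4031


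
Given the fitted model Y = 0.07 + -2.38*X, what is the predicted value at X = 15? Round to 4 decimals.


Plug X = 15 into Y = 0.07 + -2.38*X:
Y = 0.07 + -35.7000 = -35.6300.

-35.6300


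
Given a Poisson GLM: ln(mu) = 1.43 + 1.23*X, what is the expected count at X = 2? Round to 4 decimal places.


Compute eta = 1.43 + 1.23 * 2 = 3.8900.
Apply inverse link: mu = e^3.8900 = 48.9109.

48.9109


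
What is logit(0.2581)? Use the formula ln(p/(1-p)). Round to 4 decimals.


The odds are p/(1-p) = 0.2581 / 0.7419 = 0.3479.
logit(p) = ln(0.3479) = -1.0559.

-1.0559


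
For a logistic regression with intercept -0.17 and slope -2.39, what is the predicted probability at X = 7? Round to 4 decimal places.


Linear predictor: z = -0.17 + -2.39 * 7 = -16.9000.
P = 1/(1 + exp(16.9000)) = 1/(1 + 21856305.0823) = 0.0000.

0.0000


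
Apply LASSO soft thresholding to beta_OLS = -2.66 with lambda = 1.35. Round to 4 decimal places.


Check: |-2.66| = 2.66 vs lambda = 1.35.
Since |beta| > lambda, coefficient = sign(beta)*(|beta| - lambda) = -1.3100.
Soft-thresholded coefficient = -1.3100.

-1.3100


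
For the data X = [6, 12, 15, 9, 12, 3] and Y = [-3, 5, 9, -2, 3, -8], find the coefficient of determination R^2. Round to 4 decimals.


The fitted line is Y = -12.2923 + 1.3641*X.
SSres = 7.9077, SStot = 189.3333.
R^2 = 1 - SSres/SStot = 0.9582.

0.9582


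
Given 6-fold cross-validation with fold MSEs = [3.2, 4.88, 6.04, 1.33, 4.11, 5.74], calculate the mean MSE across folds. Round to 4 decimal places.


Add all fold MSEs: 25.3000.
Divide by k = 6: 25.3000/6 = 4.2167.

4.2167


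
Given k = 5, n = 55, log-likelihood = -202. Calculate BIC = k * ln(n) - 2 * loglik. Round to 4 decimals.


k * ln(n) = 5 * ln(55) = 5 * 4.007333 = 20.036665.
-2 * loglik = -2 * (-202) = 404.
BIC = 20.036665 + 404 = 424.036665, which rounds to 424.0367.

424.0367


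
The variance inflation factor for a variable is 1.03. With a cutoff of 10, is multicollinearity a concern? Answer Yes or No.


Compare VIF = 1.03 to the threshold of 10.
1.03 < 10, so the answer is No.

No


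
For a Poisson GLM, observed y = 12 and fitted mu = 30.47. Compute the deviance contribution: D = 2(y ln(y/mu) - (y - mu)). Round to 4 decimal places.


First: ln(12/30.47) = -0.931836.
Then: 12 * -0.931836 = -11.182032.
y - mu = 12 - 30.47 = -18.47.
D = 2(-11.182032 - -18.47) = 14.575936, which rounds to 14.5759.

14.5759


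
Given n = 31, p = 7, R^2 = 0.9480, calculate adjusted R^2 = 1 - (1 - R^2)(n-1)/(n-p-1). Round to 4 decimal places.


Using the formula:
(1 - 0.9480) = 0.0520.
Multiply by 30/23: 0.0520 * 30 = 1.5600, then 1.5600 / 23 = 0.0678.
Adj R^2 = 1 - 0.0678 = 0.9322.

0.9322


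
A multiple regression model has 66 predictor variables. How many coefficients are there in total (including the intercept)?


Including the intercept, the model has 66 predictor coefficients + 1 intercept.
Total = 67.

67


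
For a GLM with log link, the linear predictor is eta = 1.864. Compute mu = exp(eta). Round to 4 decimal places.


Apply the inverse link:
mu = e^1.864 = 6.4495.

6.4495


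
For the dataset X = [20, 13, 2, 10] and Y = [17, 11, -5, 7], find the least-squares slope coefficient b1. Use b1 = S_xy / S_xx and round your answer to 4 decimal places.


Calculate xbar = 11.2500, ybar = 7.5000.
S_xx = 166.7500, S_xy = 205.5000.
Using b1 = S_xy / S_xx = 205.5000 / 166.7500, we get b1 = 1.2324.

1.2324


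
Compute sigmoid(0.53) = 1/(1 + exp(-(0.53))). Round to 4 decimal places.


First, exp(-0.5300) = 0.5886.
Then sigma(z) = 1/(1 + 0.5886) = 0.6295.

0.6295


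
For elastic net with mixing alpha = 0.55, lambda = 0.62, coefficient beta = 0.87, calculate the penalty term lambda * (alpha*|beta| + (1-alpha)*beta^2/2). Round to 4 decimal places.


alpha * |beta| = 0.55 * 0.87 = 0.4785.
(1-alpha) * beta^2/2 = 0.45 * 0.7569/2 = 0.1703.
Total = 0.62 * (0.4785 + 0.1703) = 0.4023.

0.4023


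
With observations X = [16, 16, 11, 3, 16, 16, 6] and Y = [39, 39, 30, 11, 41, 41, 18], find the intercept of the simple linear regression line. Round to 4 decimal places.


The slope is b1 = 2.2143.
Sample means are xbar = 12.0000 and ybar = 31.2857.
Intercept: b0 = 31.2857 - (2.2143)(12.0000) = 4.7143.

4.7143


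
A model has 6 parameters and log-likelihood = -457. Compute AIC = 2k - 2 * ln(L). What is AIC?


Compute:
2k = 2*6 = 12.
-2*loglik = -2*(-457) = 914.
AIC = 12 + 914 = 926.

926


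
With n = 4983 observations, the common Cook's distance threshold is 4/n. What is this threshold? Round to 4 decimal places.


Using the rule of thumb:
Threshold = 4 / 4983 = 0.0008.

0.0008


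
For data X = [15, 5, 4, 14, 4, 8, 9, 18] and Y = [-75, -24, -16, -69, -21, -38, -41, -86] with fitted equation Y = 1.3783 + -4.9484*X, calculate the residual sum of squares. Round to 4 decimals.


For each point, residual = actual - predicted.
Residuals: [-2.1523, -0.6363, 2.4153, -1.1007, -2.5847, 0.2089, 2.1573, 1.6929].
Sum of squared residuals = 26.3267.

26.3267


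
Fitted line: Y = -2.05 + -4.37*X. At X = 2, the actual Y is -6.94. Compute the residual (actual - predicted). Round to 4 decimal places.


Fitted value at X = 2 is yhat = -2.05 + -4.37*2 = -10.7900.
Residual = -6.94 - -10.7900 = 3.8500.

3.8500


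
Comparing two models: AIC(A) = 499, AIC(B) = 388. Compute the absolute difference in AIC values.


Compute |499 - 388| = 111.
Model B has the smaller AIC.

111


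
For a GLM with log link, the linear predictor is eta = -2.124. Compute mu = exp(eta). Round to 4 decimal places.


mu = exp(eta) = exp(-2.124).
= 0.1196.

0.1196


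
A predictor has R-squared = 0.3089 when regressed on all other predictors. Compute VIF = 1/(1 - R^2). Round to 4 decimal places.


Using VIF = 1/(1 - R^2_j):
1 - 0.3089 = 0.6911.
VIF = 1.4470.

1.4470


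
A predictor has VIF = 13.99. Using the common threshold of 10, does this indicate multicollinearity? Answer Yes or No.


Check: VIF = 13.99 vs threshold = 10.
Since 13.99 >= 10, the answer is Yes.

Yes


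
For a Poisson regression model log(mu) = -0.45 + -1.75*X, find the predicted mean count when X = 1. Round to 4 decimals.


Compute eta = -0.45 + -1.75 * 1 = -2.2000.
Apply inverse link: mu = e^-2.2000 = 0.1108.

0.1108


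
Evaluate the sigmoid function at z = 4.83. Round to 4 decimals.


First, exp(-4.8300) = 0.0080.
Then sigma(z) = 1/(1 + 0.0080) = 0.9921.

0.9921


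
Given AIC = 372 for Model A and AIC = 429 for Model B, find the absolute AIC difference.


|AIC_A - AIC_B| = |372 - 429| = 57.
Model A is preferred (lower AIC).

57


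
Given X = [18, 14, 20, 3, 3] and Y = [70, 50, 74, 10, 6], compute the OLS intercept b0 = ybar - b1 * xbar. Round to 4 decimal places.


The slope is b1 = 3.9668.
Sample means are xbar = 11.6000 and ybar = 42.0000.
Intercept: b0 = 42.0000 - (3.9668)(11.6000) = -4.0151.

-4.0151


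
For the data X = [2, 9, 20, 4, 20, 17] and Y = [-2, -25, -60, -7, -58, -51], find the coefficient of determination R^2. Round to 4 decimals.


The fitted line is Y = 4.7434 + -3.2147*X.
SSres = 5.8027, SStot = 3374.8333.
R^2 = 1 - SSres/SStot = 0.9983.

0.9983


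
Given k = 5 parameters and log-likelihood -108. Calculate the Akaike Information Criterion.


AIC = 2k - 2*loglik = 2(5) - 2(-108).
= 10 + 216 = 226.

226


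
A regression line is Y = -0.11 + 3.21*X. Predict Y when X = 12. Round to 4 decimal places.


Plug X = 12 into Y = -0.11 + 3.21*X:
Y = -0.11 + 38.5200 = 38.4100.

38.4100


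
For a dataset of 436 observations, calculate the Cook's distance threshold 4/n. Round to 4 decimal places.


Using the rule of thumb:
Threshold = 4 / 436 = 0.0092.

0.0092


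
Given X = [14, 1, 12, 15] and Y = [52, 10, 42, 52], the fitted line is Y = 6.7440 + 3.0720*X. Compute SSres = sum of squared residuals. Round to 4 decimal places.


For each point, residual = actual - predicted.
Residuals: [2.2480, 0.1840, -1.6080, -0.8240].
Sum of squared residuals = 8.3520.

8.3520


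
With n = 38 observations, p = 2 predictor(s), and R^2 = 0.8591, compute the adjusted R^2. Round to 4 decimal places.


Using the formula:
(1 - 0.8591) = 0.1409.
Multiply by 37/35: 0.1409 * 37 = 5.2133, then 5.2133 / 35 = 0.1490.
Adj R^2 = 1 - 0.1490 = 0.8510.

0.8510


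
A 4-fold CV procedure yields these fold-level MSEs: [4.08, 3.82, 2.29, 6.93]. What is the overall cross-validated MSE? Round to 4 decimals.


Total MSE across folds = 17.1200.
CV-MSE = 17.1200/4 = 4.2800.

4.2800


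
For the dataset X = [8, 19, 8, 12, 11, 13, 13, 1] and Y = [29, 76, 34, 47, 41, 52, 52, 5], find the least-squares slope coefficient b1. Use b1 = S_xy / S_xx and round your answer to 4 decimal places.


The sample means are xbar = 10.6250 and ybar = 42.0000.
Compute S_xx = 189.8750 and S_xy = 750.0000.
Slope b1 = S_xy / S_xx = 750.0000 / 189.8750 = 3.9500.

3.9500


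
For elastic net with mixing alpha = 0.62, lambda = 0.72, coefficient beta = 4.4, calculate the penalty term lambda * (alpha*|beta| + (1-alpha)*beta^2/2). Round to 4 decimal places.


Compute:
L1 = 0.62 * 4.4 = 2.7280.
L2 = 0.38 * 4.4^2 / 2 = 3.6784.
Penalty = 0.72 * (2.7280 + 3.6784) = 4.6126.

4.6126


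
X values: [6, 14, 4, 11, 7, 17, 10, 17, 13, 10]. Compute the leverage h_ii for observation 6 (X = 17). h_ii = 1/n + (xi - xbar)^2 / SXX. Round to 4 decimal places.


n = 10, xbar = 10.9000.
SXX = sum((xi - xbar)^2) = 176.9000.
h = 1/10 + (17 - 10.9000)^2 / 176.9000 = 0.3103.

0.3103


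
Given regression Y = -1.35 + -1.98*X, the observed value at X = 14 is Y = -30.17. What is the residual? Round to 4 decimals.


Compute yhat = -1.35 + (-1.98)(14) = -29.0700.
Residual = actual - predicted = -30.17 - -29.0700 = -1.1000.

-1.1000


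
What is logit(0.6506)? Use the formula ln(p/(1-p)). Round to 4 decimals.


1 - p = 0.3494.
p/(1-p) = 1.8620.
logit = ln(1.8620) = 0.6217.

0.6217


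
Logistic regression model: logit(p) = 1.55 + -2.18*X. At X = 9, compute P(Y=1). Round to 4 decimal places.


Compute z = 1.55 + (-2.18)(9) = -18.0700.
exp(-z) = 70420854.0807.
P = 1/(1 + 70420854.0807) = 0.0000.

0.0000


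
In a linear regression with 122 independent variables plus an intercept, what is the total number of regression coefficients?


Total coefficients = number of predictors + 1 (for the intercept).
= 122 + 1 = 123.

123


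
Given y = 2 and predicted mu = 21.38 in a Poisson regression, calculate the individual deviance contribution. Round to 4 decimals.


First: ln(2/21.38) = -2.369309.
Then: 2 * -2.369309 = -4.738618.
y - mu = 2 - 21.38 = -19.38.
D = 2(-4.738618 - -19.38) = 29.282764, which rounds to 29.2828.

29.2828


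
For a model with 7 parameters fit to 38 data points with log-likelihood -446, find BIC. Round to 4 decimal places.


k * ln(n) = 7 * ln(38) = 7 * 3.637586 = 25.463102.
-2 * loglik = -2 * (-446) = 892.
BIC = 25.463102 + 892 = 917.463102, which rounds to 917.4631.

917.4631


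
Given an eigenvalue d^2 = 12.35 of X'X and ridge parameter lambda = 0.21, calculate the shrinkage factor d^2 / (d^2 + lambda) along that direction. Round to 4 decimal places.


d^2 + lambda = 12.35 + 0.21 = 12.5600.
Shrinkage factor = 12.35/12.5600 = 0.9833.

0.9833


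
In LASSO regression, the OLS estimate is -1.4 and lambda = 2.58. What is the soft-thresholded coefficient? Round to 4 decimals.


|beta_OLS| = 1.4.
lambda = 2.58.
Since |beta| <= lambda, the coefficient is set to 0.
Result = 0.0000.

0.0000


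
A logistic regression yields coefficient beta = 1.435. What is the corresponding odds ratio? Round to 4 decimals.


exp(1.435) = 4.1996.
So the odds ratio is 4.1996.

4.1996


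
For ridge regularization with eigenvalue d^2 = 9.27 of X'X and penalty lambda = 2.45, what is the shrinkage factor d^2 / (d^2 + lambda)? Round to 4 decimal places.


d^2 + lambda = 9.27 + 2.45 = 11.7200.
Shrinkage factor = 9.27/11.7200 = 0.7910.

0.7910


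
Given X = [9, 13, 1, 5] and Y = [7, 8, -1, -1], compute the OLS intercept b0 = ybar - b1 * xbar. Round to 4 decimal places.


The slope is b1 = 0.8750.
Sample means are xbar = 7.0000 and ybar = 3.2500.
Intercept: b0 = 3.2500 - (0.8750)(7.0000) = -2.8750.

-2.8750


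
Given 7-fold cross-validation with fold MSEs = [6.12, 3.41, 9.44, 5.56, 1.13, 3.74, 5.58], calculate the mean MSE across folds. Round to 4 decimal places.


Add all fold MSEs: 34.9800.
Divide by k = 7: 34.9800/7 = 4.9971.

4.9971


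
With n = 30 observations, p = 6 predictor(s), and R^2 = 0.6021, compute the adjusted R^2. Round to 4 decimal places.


Adjusted R^2 = 1 - (1 - R^2) * (n-1)/(n-p-1).
(1 - R^2) = 0.3979.
(n-1)/(n-p-1) = 29/23.
(1 - R^2) * (n-1) = 0.3979 * 29 = 11.5391.
Divide by (n-p-1): 11.5391 / 23 = 0.5017.
Adj R^2 = 1 - 0.5017 = 0.4983.

0.4983


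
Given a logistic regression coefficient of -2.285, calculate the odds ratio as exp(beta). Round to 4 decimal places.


The odds ratio is computed as:
OR = e^(-2.285) = 0.1018.

0.1018


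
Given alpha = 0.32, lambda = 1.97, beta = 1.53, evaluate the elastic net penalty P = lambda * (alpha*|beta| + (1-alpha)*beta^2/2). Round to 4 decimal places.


Compute:
L1 = 0.32 * 1.53 = 0.4896.
L2 = 0.68 * 1.53^2 / 2 = 0.7959.
Penalty = 1.97 * (0.4896 + 0.7959) = 2.5324.

2.5324


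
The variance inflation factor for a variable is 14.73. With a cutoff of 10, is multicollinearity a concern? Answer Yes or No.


The threshold is 10.
VIF = 14.73 is >= 10.
Multicollinearity indication: Yes.

Yes


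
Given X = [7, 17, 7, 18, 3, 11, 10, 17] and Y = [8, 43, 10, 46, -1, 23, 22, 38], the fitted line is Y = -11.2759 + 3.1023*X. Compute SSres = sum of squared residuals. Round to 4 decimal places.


For each point, residual = actual - predicted.
Residuals: [-2.4402, 1.5368, -0.4402, 1.4345, 0.9690, 0.1506, 2.2529, -3.4632].
Sum of squared residuals = 28.5989.

28.5989


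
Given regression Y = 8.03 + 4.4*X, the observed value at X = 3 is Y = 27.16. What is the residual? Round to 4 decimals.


Predicted = 8.03 + 4.4 * 3 = 21.2300.
Residual = 27.16 - 21.2300 = 5.9300.

5.9300


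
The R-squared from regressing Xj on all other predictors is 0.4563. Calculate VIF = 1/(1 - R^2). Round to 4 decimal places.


VIF = 1 / (1 - 0.4563).
= 1 / 0.5437 = 1.8392.

1.8392


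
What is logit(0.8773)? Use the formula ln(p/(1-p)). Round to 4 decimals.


Compute the odds: 0.8773/0.1227 = 7.1500.
Take the natural log: ln(7.1500) = 1.9671.

1.9671


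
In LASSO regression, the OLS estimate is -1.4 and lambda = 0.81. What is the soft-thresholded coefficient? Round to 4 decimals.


Absolute value: |-1.4| = 1.4.
Compare to lambda = 0.81.
Since |beta| > lambda, coefficient = sign(beta)*(|beta| - lambda) = -0.5900.

-0.5900


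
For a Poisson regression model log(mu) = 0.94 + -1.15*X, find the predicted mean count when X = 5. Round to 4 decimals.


eta = 0.94 + -1.15 * 5 = -4.8100.
mu = exp(-4.8100) = 0.0081.

0.0081


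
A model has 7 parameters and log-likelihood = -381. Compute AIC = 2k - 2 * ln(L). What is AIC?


AIC = 2k - 2*loglik = 2(7) - 2(-381).
= 14 + 762 = 776.

776


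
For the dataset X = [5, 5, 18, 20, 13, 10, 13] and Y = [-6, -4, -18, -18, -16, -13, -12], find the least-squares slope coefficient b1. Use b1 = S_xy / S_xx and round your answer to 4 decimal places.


The sample means are xbar = 12.0000 and ybar = -12.4286.
Compute S_xx = 204.0000 and S_xy = -184.0000.
Slope b1 = S_xy / S_xx = -184.0000 / 204.0000 = -0.9020.

-0.9020


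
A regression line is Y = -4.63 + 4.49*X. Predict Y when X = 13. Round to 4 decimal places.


Predicted value:
Y = -4.63 + (4.49)(13) = -4.63 + 58.3700 = 53.7400.

53.7400


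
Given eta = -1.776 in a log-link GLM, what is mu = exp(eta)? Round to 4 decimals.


The inverse log link gives:
mu = exp(-1.776) = 0.1693.

0.1693


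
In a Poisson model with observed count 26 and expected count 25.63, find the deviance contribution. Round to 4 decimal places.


Compute y*ln(y/mu) = 26*ln(26/25.63) = 26*0.014333 = 0.372658.
y - mu = 0.37.
D = 2*(0.372658 - (0.37)) = 0.005316, which rounds to 0.0053.

0.0053


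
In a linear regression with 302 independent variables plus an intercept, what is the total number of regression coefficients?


Total coefficients = number of predictors + 1 (for the intercept).
= 302 + 1 = 303.

303


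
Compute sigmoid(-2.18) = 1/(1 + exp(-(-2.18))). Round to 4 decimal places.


Compute exp(2.1800) = 8.8463.
Sigmoid = 1 / (1 + 8.8463) = 1 / 9.8463 = 0.1016.

0.1016


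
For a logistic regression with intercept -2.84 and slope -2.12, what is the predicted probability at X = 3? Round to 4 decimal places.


Linear predictor: z = -2.84 + -2.12 * 3 = -9.2000.
P = 1/(1 + exp(9.2000)) = 1/(1 + 9897.1291) = 0.0001.

0.0001


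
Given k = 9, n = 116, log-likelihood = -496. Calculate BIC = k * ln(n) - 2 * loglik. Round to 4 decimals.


Compute k*ln(n) = 9*ln(116) = 9*4.753590 = 42.782310.
Then -2*loglik = 992.
BIC = 42.782310 + 992 = 1034.782310, which rounds to 1034.7823.

1034.7823


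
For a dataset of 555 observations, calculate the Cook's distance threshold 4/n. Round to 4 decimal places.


Using the rule of thumb:
Threshold = 4 / 555 = 0.0072.

0.0072


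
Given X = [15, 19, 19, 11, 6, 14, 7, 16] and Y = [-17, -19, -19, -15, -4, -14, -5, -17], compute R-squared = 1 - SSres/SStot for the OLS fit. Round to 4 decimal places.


Fit the OLS line: b0 = 1.4615, b1 = -1.1373.
SSres = 24.5967.
SStot = 249.5000.
R^2 = 1 - 24.5967/249.5000 = 0.9014.

0.9014


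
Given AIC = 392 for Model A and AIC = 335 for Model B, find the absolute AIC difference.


|AIC_A - AIC_B| = |392 - 335| = 57.
Model B is preferred (lower AIC).

57


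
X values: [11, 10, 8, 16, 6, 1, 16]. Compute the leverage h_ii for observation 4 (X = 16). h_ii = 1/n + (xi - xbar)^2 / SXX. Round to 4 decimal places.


n = 7, xbar = 9.7143.
SXX = sum((xi - xbar)^2) = 173.4286.
h = 1/7 + (16 - 9.7143)^2 / 173.4286 = 0.3707.

0.3707


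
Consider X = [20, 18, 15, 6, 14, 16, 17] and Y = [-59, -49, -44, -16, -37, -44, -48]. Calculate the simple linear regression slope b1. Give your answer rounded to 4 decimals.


Calculate xbar = 15.1429, ybar = -42.4286.
S_xx = 120.8571, S_xy = -358.5714.
Using b1 = S_xy / S_xx = -358.5714 / 120.8571, we get b1 = -2.9669.

-2.9669


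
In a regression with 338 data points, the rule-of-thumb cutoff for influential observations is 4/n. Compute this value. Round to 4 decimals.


Using the rule of thumb:
Threshold = 4 / 338 = 0.0118.

0.0118


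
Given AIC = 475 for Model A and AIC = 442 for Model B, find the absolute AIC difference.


|AIC_A - AIC_B| = |475 - 442| = 33.
Model B is preferred (lower AIC).

33


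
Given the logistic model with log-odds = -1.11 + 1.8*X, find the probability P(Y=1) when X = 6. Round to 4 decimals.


z = -1.11 + 1.8 * 6 = 9.6900.
Sigmoid: P = 1 / (1 + exp(-9.6900)) = 0.9999.

0.9999


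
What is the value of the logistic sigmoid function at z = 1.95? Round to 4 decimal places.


First, exp(-1.9500) = 0.1423.
Then sigma(z) = 1/(1 + 0.1423) = 0.8754.

0.8754


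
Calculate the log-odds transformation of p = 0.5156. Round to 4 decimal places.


The odds are p/(1-p) = 0.5156 / 0.4844 = 1.0644.
logit(p) = ln(1.0644) = 0.0624.

0.0624


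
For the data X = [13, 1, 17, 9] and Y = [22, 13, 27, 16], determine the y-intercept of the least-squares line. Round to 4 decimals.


Compute b1 = 0.8714 from the OLS formula.
With xbar = 10.0000 and ybar = 19.5000, the intercept is:
b0 = 19.5000 - 0.8714 * 10.0000 = 10.7857.

10.7857


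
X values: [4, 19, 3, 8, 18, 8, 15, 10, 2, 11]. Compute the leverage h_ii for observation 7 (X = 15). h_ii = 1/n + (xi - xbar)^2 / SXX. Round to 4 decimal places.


Compute xbar = 9.8000 with n = 10 observations.
SXX = 327.6000.
Leverage = 1/10 + (15 - 9.8000)^2/327.6000 = 0.1825.

0.1825


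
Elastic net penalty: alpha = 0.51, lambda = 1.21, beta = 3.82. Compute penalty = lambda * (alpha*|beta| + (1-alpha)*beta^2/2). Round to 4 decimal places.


Compute:
L1 = 0.51 * 3.82 = 1.9482.
L2 = 0.49 * 3.82^2 / 2 = 3.5751.
Penalty = 1.21 * (1.9482 + 3.5751) = 6.6832.

6.6832


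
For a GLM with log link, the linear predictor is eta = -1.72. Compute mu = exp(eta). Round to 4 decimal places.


Apply the inverse link:
mu = e^-1.72 = 0.1791.

0.1791


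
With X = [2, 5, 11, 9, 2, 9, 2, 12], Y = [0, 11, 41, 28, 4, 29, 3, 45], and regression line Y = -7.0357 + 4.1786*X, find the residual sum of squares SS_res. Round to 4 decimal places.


Predicted values from Y = -7.0357 + 4.1786*X.
Residuals: [-1.3215, -2.8573, 2.0711, -2.5717, 2.6785, -1.5717, 1.6785, 1.8925].
SSres = 36.8571.

36.8571


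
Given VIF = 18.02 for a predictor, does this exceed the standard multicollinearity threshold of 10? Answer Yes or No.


The threshold is 10.
VIF = 18.02 is >= 10.
Multicollinearity indication: Yes.

Yes


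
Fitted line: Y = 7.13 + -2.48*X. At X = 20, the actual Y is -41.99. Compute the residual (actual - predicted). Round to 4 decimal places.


Fitted value at X = 20 is yhat = 7.13 + -2.48*20 = -42.4700.
Residual = -41.99 - -42.4700 = 0.4800.

0.4800


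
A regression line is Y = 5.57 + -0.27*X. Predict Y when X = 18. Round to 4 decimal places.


Substitute X = 18 into the equation:
Y = 5.57 + -0.27 * 18 = 5.57 + -4.8600 = 0.7100.

0.7100


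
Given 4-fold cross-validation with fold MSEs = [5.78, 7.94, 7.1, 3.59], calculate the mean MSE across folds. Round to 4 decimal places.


Add all fold MSEs: 24.4100.
Divide by k = 4: 24.4100/4 = 6.1025.

6.1025


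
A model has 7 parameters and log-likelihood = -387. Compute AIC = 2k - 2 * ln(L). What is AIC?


AIC = 2*7 - 2*(-387).
= 14 + 774 = 788.

788
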